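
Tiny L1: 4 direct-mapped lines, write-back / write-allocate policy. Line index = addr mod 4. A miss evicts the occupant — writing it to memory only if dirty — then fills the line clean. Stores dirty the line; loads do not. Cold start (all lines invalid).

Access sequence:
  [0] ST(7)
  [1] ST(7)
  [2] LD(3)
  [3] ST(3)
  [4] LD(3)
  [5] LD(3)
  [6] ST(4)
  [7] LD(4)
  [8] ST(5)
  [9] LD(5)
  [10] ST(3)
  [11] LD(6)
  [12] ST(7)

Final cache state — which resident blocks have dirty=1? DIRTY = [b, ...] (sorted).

DIRTY = [4, 5, 7]

  0 | W B7 → L3 miss [D]
  1 | W B7 → L3 hit [D]
  2 | R B3 → L3 miss wb→B7 [-]
  3 | W B3 → L3 hit [D]
  4 | R B3 → L3 hit [D]
  5 | R B3 → L3 hit [D]
  6 | W B4 → L0 miss [D]
  7 | R B4 → L0 hit [D]
  8 | W B5 → L1 miss [D]
  9 | R B5 → L1 hit [D]
  10 | W B3 → L3 hit [D]
  11 | R B6 → L2 miss [-]
  12 | W B7 → L3 miss wb→B3 [D]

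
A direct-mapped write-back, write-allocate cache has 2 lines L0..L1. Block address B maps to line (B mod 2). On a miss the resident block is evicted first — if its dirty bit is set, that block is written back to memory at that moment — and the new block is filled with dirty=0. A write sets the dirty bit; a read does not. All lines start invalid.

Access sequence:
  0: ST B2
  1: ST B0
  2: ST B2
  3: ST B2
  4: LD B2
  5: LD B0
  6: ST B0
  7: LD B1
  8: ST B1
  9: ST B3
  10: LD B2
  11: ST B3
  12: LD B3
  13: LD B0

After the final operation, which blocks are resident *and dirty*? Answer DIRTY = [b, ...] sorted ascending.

DIRTY = [3]

  0 | W B2 → L0 miss [D]
  1 | W B0 → L0 miss wb→B2 [D]
  2 | W B2 → L0 miss wb→B0 [D]
  3 | W B2 → L0 hit [D]
  4 | R B2 → L0 hit [D]
  5 | R B0 → L0 miss wb→B2 [-]
  6 | W B0 → L0 hit [D]
  7 | R B1 → L1 miss [-]
  8 | W B1 → L1 hit [D]
  9 | W B3 → L1 miss wb→B1 [D]
  10 | R B2 → L0 miss wb→B0 [-]
  11 | W B3 → L1 hit [D]
  12 | R B3 → L1 hit [D]
  13 | R B0 → L0 miss [-]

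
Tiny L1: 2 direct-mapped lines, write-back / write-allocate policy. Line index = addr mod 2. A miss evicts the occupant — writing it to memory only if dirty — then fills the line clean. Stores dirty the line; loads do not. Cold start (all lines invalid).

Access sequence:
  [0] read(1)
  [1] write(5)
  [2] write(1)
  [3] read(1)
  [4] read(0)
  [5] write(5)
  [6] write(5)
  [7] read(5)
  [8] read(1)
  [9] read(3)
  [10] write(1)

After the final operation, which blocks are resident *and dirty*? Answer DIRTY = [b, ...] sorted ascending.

0: R B1 -> L1 miss  d=-]
1: W B5 -> L1 miss  d=D]
2: W B1 -> L1 miss wb->B5  d=D]
3: R B1 -> L1 hit  d=D]
4: R B0 -> L0 miss  d=-]
5: W B5 -> L1 miss wb->B1  d=D]
6: W B5 -> L1 hit  d=D]
7: R B5 -> L1 hit  d=D]
8: R B1 -> L1 miss wb->B5  d=-]
9: R B3 -> L1 miss  d=-]
10: W B1 -> L1 miss  d=D]

DIRTY = [1]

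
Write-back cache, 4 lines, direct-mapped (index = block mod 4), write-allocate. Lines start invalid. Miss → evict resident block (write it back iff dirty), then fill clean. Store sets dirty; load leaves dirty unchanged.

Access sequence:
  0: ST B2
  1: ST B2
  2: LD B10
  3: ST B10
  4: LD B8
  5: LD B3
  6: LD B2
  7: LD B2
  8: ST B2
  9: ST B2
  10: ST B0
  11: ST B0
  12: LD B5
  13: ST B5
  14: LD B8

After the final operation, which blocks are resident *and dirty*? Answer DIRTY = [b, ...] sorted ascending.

0: W B2 → L2 miss [D]
1: W B2 → L2 hit [D]
2: R B10 → L2 miss wb→B2 [-]
3: W B10 → L2 hit [D]
4: R B8 → L0 miss [-]
5: R B3 → L3 miss [-]
6: R B2 → L2 miss wb→B10 [-]
7: R B2 → L2 hit [-]
8: W B2 → L2 hit [D]
9: W B2 → L2 hit [D]
10: W B0 → L0 miss [D]
11: W B0 → L0 hit [D]
12: R B5 → L1 miss [-]
13: W B5 → L1 hit [D]
14: R B8 → L0 miss wb→B0 [-]

DIRTY = [2, 5]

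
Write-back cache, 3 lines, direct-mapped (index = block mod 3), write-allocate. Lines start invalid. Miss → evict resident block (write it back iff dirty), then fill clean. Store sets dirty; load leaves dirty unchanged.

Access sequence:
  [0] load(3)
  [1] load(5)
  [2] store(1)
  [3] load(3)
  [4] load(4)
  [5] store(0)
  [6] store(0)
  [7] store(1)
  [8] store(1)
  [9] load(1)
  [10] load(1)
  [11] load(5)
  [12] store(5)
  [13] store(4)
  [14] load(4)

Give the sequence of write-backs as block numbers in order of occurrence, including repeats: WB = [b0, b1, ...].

WB = [1, 1]

  0 | R B3 → L0 miss [-]
  1 | R B5 → L2 miss [-]
  2 | W B1 → L1 miss [D]
  3 | R B3 → L0 hit [-]
  4 | R B4 → L1 miss wb→B1 [-]
  5 | W B0 → L0 miss [D]
  6 | W B0 → L0 hit [D]
  7 | W B1 → L1 miss [D]
  8 | W B1 → L1 hit [D]
  9 | R B1 → L1 hit [D]
  10 | R B1 → L1 hit [D]
  11 | R B5 → L2 hit [-]
  12 | W B5 → L2 hit [D]
  13 | W B4 → L1 miss wb→B1 [D]
  14 | R B4 → L1 hit [D]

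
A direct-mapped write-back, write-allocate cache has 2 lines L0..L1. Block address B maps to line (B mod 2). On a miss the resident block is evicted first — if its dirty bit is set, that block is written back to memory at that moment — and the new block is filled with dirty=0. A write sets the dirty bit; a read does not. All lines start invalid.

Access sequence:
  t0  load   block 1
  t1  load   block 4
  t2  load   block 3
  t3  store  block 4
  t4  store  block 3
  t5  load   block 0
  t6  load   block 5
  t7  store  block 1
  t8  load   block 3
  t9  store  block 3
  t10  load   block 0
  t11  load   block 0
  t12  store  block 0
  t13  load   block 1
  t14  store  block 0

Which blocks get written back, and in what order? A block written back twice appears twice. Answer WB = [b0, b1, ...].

  0 | R B1 → L1 miss [-]
  1 | R B4 → L0 miss [-]
  2 | R B3 → L1 miss [-]
  3 | W B4 → L0 hit [D]
  4 | W B3 → L1 hit [D]
  5 | R B0 → L0 miss wb→B4 [-]
  6 | R B5 → L1 miss wb→B3 [-]
  7 | W B1 → L1 miss [D]
  8 | R B3 → L1 miss wb→B1 [-]
  9 | W B3 → L1 hit [D]
  10 | R B0 → L0 hit [-]
  11 | R B0 → L0 hit [-]
  12 | W B0 → L0 hit [D]
  13 | R B1 → L1 miss wb→B3 [-]
  14 | W B0 → L0 hit [D]

WB = [4, 3, 1, 3]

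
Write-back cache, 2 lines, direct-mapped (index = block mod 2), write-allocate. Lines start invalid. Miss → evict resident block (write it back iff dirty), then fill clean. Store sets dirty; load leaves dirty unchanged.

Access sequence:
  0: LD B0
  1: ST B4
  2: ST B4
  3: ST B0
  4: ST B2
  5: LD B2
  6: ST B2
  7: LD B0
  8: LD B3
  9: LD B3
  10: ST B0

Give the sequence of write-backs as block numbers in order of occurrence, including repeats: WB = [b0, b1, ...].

WB = [4, 0, 2]

0: R B0 -> L0 miss  d=-]
1: W B4 -> L0 miss  d=D]
2: W B4 -> L0 hit  d=D]
3: W B0 -> L0 miss wb->B4  d=D]
4: W B2 -> L0 miss wb->B0  d=D]
5: R B2 -> L0 hit  d=D]
6: W B2 -> L0 hit  d=D]
7: R B0 -> L0 miss wb->B2  d=-]
8: R B3 -> L1 miss  d=-]
9: R B3 -> L1 hit  d=-]
10: W B0 -> L0 hit  d=D]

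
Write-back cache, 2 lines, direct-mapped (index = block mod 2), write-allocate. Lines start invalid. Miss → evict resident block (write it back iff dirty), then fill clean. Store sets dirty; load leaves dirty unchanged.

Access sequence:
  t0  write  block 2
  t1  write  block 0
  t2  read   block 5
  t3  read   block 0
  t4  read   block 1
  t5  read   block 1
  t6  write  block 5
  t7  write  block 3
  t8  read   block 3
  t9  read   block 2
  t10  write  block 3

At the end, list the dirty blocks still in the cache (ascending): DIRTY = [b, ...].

0: W B2 → L0 miss [D]
1: W B0 → L0 miss wb→B2 [D]
2: R B5 → L1 miss [-]
3: R B0 → L0 hit [D]
4: R B1 → L1 miss [-]
5: R B1 → L1 hit [-]
6: W B5 → L1 miss [D]
7: W B3 → L1 miss wb→B5 [D]
8: R B3 → L1 hit [D]
9: R B2 → L0 miss wb→B0 [-]
10: W B3 → L1 hit [D]

DIRTY = [3]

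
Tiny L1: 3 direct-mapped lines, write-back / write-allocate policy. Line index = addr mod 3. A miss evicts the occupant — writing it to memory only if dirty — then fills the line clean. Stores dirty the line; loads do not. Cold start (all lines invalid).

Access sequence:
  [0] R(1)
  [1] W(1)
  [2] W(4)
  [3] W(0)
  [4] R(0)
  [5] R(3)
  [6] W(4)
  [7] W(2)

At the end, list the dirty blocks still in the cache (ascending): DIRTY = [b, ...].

DIRTY = [2, 4]

  0 | R B1 → L1 miss [-]
  1 | W B1 → L1 hit [D]
  2 | W B4 → L1 miss wb→B1 [D]
  3 | W B0 → L0 miss [D]
  4 | R B0 → L0 hit [D]
  5 | R B3 → L0 miss wb→B0 [-]
  6 | W B4 → L1 hit [D]
  7 | W B2 → L2 miss [D]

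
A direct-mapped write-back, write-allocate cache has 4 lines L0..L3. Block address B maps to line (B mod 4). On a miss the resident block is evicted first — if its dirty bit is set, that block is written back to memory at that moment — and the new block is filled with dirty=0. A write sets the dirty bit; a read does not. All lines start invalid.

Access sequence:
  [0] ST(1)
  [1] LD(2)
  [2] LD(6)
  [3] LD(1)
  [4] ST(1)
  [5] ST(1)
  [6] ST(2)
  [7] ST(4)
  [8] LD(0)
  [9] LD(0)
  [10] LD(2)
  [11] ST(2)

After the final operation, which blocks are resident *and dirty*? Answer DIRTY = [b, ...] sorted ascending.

0: W B1 -> L1 miss  d=D]
1: R B2 -> L2 miss  d=-]
2: R B6 -> L2 miss  d=-]
3: R B1 -> L1 hit  d=D]
4: W B1 -> L1 hit  d=D]
5: W B1 -> L1 hit  d=D]
6: W B2 -> L2 miss  d=D]
7: W B4 -> L0 miss  d=D]
8: R B0 -> L0 miss wb->B4  d=-]
9: R B0 -> L0 hit  d=-]
10: R B2 -> L2 hit  d=D]
11: W B2 -> L2 hit  d=D]

DIRTY = [1, 2]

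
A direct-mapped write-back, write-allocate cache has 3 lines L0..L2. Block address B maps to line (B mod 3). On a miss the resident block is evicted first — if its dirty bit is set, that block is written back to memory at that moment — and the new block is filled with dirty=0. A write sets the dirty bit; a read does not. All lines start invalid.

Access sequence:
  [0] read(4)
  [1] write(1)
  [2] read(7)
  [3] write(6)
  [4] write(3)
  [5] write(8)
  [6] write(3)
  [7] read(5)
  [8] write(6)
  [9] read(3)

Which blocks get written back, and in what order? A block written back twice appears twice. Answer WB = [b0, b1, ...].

0: R B4 → L1 miss [-]
1: W B1 → L1 miss [D]
2: R B7 → L1 miss wb→B1 [-]
3: W B6 → L0 miss [D]
4: W B3 → L0 miss wb→B6 [D]
5: W B8 → L2 miss [D]
6: W B3 → L0 hit [D]
7: R B5 → L2 miss wb→B8 [-]
8: W B6 → L0 miss wb→B3 [D]
9: R B3 → L0 miss wb→B6 [-]

WB = [1, 6, 8, 3, 6]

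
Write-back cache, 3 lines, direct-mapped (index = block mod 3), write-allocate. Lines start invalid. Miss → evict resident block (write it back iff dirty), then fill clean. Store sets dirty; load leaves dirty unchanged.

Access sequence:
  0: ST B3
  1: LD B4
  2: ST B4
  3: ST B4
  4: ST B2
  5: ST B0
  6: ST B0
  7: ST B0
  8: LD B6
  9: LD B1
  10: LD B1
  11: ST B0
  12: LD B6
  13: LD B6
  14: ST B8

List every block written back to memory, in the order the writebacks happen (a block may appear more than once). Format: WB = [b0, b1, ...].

WB = [3, 0, 4, 0, 2]

  0 | W B3 → L0 miss [D]
  1 | R B4 → L1 miss [-]
  2 | W B4 → L1 hit [D]
  3 | W B4 → L1 hit [D]
  4 | W B2 → L2 miss [D]
  5 | W B0 → L0 miss wb→B3 [D]
  6 | W B0 → L0 hit [D]
  7 | W B0 → L0 hit [D]
  8 | R B6 → L0 miss wb→B0 [-]
  9 | R B1 → L1 miss wb→B4 [-]
  10 | R B1 → L1 hit [-]
  11 | W B0 → L0 miss [D]
  12 | R B6 → L0 miss wb→B0 [-]
  13 | R B6 → L0 hit [-]
  14 | W B8 → L2 miss wb→B2 [D]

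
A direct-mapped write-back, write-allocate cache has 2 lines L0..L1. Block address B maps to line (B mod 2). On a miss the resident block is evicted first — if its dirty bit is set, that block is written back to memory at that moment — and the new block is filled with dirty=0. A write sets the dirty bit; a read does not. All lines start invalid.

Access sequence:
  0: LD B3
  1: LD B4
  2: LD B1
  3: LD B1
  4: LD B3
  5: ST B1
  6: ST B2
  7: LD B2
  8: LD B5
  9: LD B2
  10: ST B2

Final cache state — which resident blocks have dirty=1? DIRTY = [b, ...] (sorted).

0: R B3 -> L1 miss  d=-]
1: R B4 -> L0 miss  d=-]
2: R B1 -> L1 miss  d=-]
3: R B1 -> L1 hit  d=-]
4: R B3 -> L1 miss  d=-]
5: W B1 -> L1 miss  d=D]
6: W B2 -> L0 miss  d=D]
7: R B2 -> L0 hit  d=D]
8: R B5 -> L1 miss wb->B1  d=-]
9: R B2 -> L0 hit  d=D]
10: W B2 -> L0 hit  d=D]

DIRTY = [2]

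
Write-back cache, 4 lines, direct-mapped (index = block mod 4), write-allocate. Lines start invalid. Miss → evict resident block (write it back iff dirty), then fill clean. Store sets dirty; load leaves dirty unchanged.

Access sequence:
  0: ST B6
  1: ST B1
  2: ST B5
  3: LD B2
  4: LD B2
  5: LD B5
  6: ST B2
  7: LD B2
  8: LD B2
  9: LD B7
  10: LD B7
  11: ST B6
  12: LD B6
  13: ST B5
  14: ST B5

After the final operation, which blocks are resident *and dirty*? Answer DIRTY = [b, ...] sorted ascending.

0: W B6 → L2 miss [D]
1: W B1 → L1 miss [D]
2: W B5 → L1 miss wb→B1 [D]
3: R B2 → L2 miss wb→B6 [-]
4: R B2 → L2 hit [-]
5: R B5 → L1 hit [D]
6: W B2 → L2 hit [D]
7: R B2 → L2 hit [D]
8: R B2 → L2 hit [D]
9: R B7 → L3 miss [-]
10: R B7 → L3 hit [-]
11: W B6 → L2 miss wb→B2 [D]
12: R B6 → L2 hit [D]
13: W B5 → L1 hit [D]
14: W B5 → L1 hit [D]

DIRTY = [5, 6]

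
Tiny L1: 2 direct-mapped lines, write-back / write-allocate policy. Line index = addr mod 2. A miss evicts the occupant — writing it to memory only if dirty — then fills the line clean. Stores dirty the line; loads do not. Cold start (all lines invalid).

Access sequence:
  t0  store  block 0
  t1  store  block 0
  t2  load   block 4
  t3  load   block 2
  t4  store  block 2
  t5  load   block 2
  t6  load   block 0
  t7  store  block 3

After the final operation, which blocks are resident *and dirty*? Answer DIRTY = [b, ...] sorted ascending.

0: W B0 -> L0 miss  d=D]
1: W B0 -> L0 hit  d=D]
2: R B4 -> L0 miss wb->B0  d=-]
3: R B2 -> L0 miss  d=-]
4: W B2 -> L0 hit  d=D]
5: R B2 -> L0 hit  d=D]
6: R B0 -> L0 miss wb->B2  d=-]
7: W B3 -> L1 miss  d=D]

DIRTY = [3]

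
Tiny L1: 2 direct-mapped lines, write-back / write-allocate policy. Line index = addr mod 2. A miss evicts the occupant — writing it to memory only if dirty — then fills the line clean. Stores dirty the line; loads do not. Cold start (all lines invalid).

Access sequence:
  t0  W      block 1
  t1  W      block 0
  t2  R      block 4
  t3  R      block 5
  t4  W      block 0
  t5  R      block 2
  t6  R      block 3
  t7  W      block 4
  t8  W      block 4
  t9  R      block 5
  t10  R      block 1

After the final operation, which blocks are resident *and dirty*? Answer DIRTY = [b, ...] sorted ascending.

DIRTY = [4]

0: W B1 → L1 miss [D]
1: W B0 → L0 miss [D]
2: R B4 → L0 miss wb→B0 [-]
3: R B5 → L1 miss wb→B1 [-]
4: W B0 → L0 miss [D]
5: R B2 → L0 miss wb→B0 [-]
6: R B3 → L1 miss [-]
7: W B4 → L0 miss [D]
8: W B4 → L0 hit [D]
9: R B5 → L1 miss [-]
10: R B1 → L1 miss [-]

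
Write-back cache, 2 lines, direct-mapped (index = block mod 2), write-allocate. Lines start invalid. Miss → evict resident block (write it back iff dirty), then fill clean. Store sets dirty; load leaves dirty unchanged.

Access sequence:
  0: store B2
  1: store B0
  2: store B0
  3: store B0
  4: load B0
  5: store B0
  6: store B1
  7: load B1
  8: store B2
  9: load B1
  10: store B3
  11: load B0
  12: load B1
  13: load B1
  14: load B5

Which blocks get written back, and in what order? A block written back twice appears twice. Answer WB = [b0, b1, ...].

WB = [2, 0, 1, 2, 3]

0: W B2 -> L0 miss  d=D]
1: W B0 -> L0 miss wb->B2  d=D]
2: W B0 -> L0 hit  d=D]
3: W B0 -> L0 hit  d=D]
4: R B0 -> L0 hit  d=D]
5: W B0 -> L0 hit  d=D]
6: W B1 -> L1 miss  d=D]
7: R B1 -> L1 hit  d=D]
8: W B2 -> L0 miss wb->B0  d=D]
9: R B1 -> L1 hit  d=D]
10: W B3 -> L1 miss wb->B1  d=D]
11: R B0 -> L0 miss wb->B2  d=-]
12: R B1 -> L1 miss wb->B3  d=-]
13: R B1 -> L1 hit  d=-]
14: R B5 -> L1 miss  d=-]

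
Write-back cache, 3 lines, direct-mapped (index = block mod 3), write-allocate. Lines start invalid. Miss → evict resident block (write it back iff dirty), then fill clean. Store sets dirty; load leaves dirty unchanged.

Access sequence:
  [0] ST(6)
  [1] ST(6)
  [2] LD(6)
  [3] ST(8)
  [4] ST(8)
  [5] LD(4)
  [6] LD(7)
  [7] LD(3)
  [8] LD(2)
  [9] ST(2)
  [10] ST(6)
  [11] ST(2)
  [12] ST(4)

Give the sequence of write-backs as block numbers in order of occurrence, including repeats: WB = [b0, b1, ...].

WB = [6, 8]

  0 | W B6 → L0 miss [D]
  1 | W B6 → L0 hit [D]
  2 | R B6 → L0 hit [D]
  3 | W B8 → L2 miss [D]
  4 | W B8 → L2 hit [D]
  5 | R B4 → L1 miss [-]
  6 | R B7 → L1 miss [-]
  7 | R B3 → L0 miss wb→B6 [-]
  8 | R B2 → L2 miss wb→B8 [-]
  9 | W B2 → L2 hit [D]
  10 | W B6 → L0 miss [D]
  11 | W B2 → L2 hit [D]
  12 | W B4 → L1 miss [D]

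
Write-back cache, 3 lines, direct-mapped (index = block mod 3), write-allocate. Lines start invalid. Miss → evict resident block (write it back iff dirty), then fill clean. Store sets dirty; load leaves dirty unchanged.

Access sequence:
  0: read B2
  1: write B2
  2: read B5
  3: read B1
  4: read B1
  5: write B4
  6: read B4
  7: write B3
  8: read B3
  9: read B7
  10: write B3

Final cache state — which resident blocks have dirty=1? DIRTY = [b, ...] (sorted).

0: R B2 → L2 miss [-]
1: W B2 → L2 hit [D]
2: R B5 → L2 miss wb→B2 [-]
3: R B1 → L1 miss [-]
4: R B1 → L1 hit [-]
5: W B4 → L1 miss [D]
6: R B4 → L1 hit [D]
7: W B3 → L0 miss [D]
8: R B3 → L0 hit [D]
9: R B7 → L1 miss wb→B4 [-]
10: W B3 → L0 hit [D]

DIRTY = [3]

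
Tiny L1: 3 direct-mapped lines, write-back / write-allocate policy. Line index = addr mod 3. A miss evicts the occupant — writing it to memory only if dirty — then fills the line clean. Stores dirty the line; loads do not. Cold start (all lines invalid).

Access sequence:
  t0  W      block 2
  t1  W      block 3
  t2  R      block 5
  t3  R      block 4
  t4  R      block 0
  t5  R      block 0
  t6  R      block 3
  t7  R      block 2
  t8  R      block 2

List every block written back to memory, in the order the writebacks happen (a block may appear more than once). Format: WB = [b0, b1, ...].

0: W B2 -> L2 miss  d=D]
1: W B3 -> L0 miss  d=D]
2: R B5 -> L2 miss wb->B2  d=-]
3: R B4 -> L1 miss  d=-]
4: R B0 -> L0 miss wb->B3  d=-]
5: R B0 -> L0 hit  d=-]
6: R B3 -> L0 miss  d=-]
7: R B2 -> L2 miss  d=-]
8: R B2 -> L2 hit  d=-]

WB = [2, 3]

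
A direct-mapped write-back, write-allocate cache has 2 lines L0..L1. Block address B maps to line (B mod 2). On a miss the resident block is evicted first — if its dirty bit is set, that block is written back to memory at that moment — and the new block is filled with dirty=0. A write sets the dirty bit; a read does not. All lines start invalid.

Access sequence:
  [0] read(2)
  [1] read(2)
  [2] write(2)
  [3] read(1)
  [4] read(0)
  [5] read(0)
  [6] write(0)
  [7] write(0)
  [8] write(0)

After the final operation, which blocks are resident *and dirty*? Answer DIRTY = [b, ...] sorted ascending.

DIRTY = [0]

0: R B2 → L0 miss [-]
1: R B2 → L0 hit [-]
2: W B2 → L0 hit [D]
3: R B1 → L1 miss [-]
4: R B0 → L0 miss wb→B2 [-]
5: R B0 → L0 hit [-]
6: W B0 → L0 hit [D]
7: W B0 → L0 hit [D]
8: W B0 → L0 hit [D]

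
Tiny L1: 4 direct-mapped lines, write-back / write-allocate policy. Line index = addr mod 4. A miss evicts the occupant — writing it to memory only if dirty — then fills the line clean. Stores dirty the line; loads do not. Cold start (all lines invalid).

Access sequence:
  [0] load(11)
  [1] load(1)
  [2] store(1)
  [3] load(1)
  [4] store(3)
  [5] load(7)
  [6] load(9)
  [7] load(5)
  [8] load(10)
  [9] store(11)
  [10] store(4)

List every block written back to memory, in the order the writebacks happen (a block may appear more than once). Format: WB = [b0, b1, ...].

0: R B11 -> L3 miss  d=-]
1: R B1 -> L1 miss  d=-]
2: W B1 -> L1 hit  d=D]
3: R B1 -> L1 hit  d=D]
4: W B3 -> L3 miss  d=D]
5: R B7 -> L3 miss wb->B3  d=-]
6: R B9 -> L1 miss wb->B1  d=-]
7: R B5 -> L1 miss  d=-]
8: R B10 -> L2 miss  d=-]
9: W B11 -> L3 miss  d=D]
10: W B4 -> L0 miss  d=D]

WB = [3, 1]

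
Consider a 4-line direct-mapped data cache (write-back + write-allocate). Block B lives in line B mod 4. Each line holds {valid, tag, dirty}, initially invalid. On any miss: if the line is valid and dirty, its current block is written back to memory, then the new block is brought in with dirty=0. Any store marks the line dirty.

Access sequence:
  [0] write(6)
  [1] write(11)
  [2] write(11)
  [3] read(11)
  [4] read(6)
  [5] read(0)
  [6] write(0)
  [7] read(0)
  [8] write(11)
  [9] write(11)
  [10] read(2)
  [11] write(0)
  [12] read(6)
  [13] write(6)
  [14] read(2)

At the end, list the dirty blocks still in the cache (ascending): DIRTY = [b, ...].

  0 | W B6 → L2 miss [D]
  1 | W B11 → L3 miss [D]
  2 | W B11 → L3 hit [D]
  3 | R B11 → L3 hit [D]
  4 | R B6 → L2 hit [D]
  5 | R B0 → L0 miss [-]
  6 | W B0 → L0 hit [D]
  7 | R B0 → L0 hit [D]
  8 | W B11 → L3 hit [D]
  9 | W B11 → L3 hit [D]
  10 | R B2 → L2 miss wb→B6 [-]
  11 | W B0 → L0 hit [D]
  12 | R B6 → L2 miss [-]
  13 | W B6 → L2 hit [D]
  14 | R B2 → L2 miss wb→B6 [-]

DIRTY = [0, 11]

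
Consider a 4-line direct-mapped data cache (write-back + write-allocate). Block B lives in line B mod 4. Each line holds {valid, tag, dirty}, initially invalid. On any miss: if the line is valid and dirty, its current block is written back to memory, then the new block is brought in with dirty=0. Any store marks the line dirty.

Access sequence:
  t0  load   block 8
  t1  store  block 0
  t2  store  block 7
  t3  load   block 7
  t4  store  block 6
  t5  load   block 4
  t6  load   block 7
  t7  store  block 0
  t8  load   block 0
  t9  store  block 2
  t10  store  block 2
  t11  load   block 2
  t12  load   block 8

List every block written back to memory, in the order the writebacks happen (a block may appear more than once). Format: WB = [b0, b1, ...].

WB = [0, 6, 0]

  0 | R B8 → L0 miss [-]
  1 | W B0 → L0 miss [D]
  2 | W B7 → L3 miss [D]
  3 | R B7 → L3 hit [D]
  4 | W B6 → L2 miss [D]
  5 | R B4 → L0 miss wb→B0 [-]
  6 | R B7 → L3 hit [D]
  7 | W B0 → L0 miss [D]
  8 | R B0 → L0 hit [D]
  9 | W B2 → L2 miss wb→B6 [D]
  10 | W B2 → L2 hit [D]
  11 | R B2 → L2 hit [D]
  12 | R B8 → L0 miss wb→B0 [-]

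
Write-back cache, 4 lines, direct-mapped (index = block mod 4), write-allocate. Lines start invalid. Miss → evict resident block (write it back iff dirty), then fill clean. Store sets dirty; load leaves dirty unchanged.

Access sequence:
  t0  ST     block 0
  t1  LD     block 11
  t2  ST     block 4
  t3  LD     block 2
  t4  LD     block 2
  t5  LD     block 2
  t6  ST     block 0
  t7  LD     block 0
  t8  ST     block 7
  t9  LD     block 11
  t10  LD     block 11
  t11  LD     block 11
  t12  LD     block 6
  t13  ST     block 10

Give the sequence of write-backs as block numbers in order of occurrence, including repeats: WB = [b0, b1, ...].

WB = [0, 4, 7]

0: W B0 → L0 miss [D]
1: R B11 → L3 miss [-]
2: W B4 → L0 miss wb→B0 [D]
3: R B2 → L2 miss [-]
4: R B2 → L2 hit [-]
5: R B2 → L2 hit [-]
6: W B0 → L0 miss wb→B4 [D]
7: R B0 → L0 hit [D]
8: W B7 → L3 miss [D]
9: R B11 → L3 miss wb→B7 [-]
10: R B11 → L3 hit [-]
11: R B11 → L3 hit [-]
12: R B6 → L2 miss [-]
13: W B10 → L2 miss [D]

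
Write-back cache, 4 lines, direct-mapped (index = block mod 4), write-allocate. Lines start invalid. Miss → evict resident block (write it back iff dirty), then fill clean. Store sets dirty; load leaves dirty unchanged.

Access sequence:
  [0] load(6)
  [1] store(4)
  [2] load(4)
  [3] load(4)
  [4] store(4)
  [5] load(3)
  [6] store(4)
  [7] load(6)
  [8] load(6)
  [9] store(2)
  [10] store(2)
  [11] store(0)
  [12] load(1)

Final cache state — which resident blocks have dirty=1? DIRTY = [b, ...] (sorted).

DIRTY = [0, 2]

0: R B6 -> L2 miss  d=-]
1: W B4 -> L0 miss  d=D]
2: R B4 -> L0 hit  d=D]
3: R B4 -> L0 hit  d=D]
4: W B4 -> L0 hit  d=D]
5: R B3 -> L3 miss  d=-]
6: W B4 -> L0 hit  d=D]
7: R B6 -> L2 hit  d=-]
8: R B6 -> L2 hit  d=-]
9: W B2 -> L2 miss  d=D]
10: W B2 -> L2 hit  d=D]
11: W B0 -> L0 miss wb->B4  d=D]
12: R B1 -> L1 miss  d=-]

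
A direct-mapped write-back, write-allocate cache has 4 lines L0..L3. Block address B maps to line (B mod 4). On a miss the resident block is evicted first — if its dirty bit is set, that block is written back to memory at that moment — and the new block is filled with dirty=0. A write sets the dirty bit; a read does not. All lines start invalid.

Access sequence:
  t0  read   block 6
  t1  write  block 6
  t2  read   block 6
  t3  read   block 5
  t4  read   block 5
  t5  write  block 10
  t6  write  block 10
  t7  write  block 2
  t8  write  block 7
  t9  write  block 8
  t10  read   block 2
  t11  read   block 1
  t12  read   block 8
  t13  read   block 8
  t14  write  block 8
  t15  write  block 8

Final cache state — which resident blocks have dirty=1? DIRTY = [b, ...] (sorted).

DIRTY = [2, 7, 8]

0: R B6 → L2 miss [-]
1: W B6 → L2 hit [D]
2: R B6 → L2 hit [D]
3: R B5 → L1 miss [-]
4: R B5 → L1 hit [-]
5: W B10 → L2 miss wb→B6 [D]
6: W B10 → L2 hit [D]
7: W B2 → L2 miss wb→B10 [D]
8: W B7 → L3 miss [D]
9: W B8 → L0 miss [D]
10: R B2 → L2 hit [D]
11: R B1 → L1 miss [-]
12: R B8 → L0 hit [D]
13: R B8 → L0 hit [D]
14: W B8 → L0 hit [D]
15: W B8 → L0 hit [D]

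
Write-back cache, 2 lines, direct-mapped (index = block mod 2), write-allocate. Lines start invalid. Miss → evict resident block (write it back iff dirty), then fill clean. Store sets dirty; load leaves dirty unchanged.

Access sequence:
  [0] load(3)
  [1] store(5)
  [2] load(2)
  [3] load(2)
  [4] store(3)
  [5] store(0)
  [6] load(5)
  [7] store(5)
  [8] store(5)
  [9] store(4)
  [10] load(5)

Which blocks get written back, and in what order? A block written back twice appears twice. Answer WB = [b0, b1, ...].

0: R B3 → L1 miss [-]
1: W B5 → L1 miss [D]
2: R B2 → L0 miss [-]
3: R B2 → L0 hit [-]
4: W B3 → L1 miss wb→B5 [D]
5: W B0 → L0 miss [D]
6: R B5 → L1 miss wb→B3 [-]
7: W B5 → L1 hit [D]
8: W B5 → L1 hit [D]
9: W B4 → L0 miss wb→B0 [D]
10: R B5 → L1 hit [D]

WB = [5, 3, 0]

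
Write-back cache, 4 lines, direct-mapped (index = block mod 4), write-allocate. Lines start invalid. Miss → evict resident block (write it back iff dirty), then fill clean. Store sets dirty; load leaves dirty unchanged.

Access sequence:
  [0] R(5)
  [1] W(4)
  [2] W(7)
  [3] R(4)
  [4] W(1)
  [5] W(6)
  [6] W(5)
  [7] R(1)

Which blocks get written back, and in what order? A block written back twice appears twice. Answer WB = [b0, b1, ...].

0: R B5 → L1 miss [-]
1: W B4 → L0 miss [D]
2: W B7 → L3 miss [D]
3: R B4 → L0 hit [D]
4: W B1 → L1 miss [D]
5: W B6 → L2 miss [D]
6: W B5 → L1 miss wb→B1 [D]
7: R B1 → L1 miss wb→B5 [-]

WB = [1, 5]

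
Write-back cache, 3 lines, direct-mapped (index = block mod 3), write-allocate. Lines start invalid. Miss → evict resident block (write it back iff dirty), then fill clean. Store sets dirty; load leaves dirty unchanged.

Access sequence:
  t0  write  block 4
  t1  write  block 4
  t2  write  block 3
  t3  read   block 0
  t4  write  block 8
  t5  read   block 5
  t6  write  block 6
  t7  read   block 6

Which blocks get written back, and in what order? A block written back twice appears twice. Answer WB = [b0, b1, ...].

0: W B4 → L1 miss [D]
1: W B4 → L1 hit [D]
2: W B3 → L0 miss [D]
3: R B0 → L0 miss wb→B3 [-]
4: W B8 → L2 miss [D]
5: R B5 → L2 miss wb→B8 [-]
6: W B6 → L0 miss [D]
7: R B6 → L0 hit [D]

WB = [3, 8]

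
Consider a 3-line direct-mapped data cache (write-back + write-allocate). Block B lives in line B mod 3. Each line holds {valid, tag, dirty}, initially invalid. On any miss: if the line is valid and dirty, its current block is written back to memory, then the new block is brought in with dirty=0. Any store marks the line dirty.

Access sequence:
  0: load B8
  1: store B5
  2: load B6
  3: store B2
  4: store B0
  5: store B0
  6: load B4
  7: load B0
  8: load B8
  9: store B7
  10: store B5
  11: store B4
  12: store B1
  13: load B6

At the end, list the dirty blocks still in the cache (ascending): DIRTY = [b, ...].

0: R B8 -> L2 miss  d=-]
1: W B5 -> L2 miss  d=D]
2: R B6 -> L0 miss  d=-]
3: W B2 -> L2 miss wb->B5  d=D]
4: W B0 -> L0 miss  d=D]
5: W B0 -> L0 hit  d=D]
6: R B4 -> L1 miss  d=-]
7: R B0 -> L0 hit  d=D]
8: R B8 -> L2 miss wb->B2  d=-]
9: W B7 -> L1 miss  d=D]
10: W B5 -> L2 miss  d=D]
11: W B4 -> L1 miss wb->B7  d=D]
12: W B1 -> L1 miss wb->B4  d=D]
13: R B6 -> L0 miss wb->B0  d=-]

DIRTY = [1, 5]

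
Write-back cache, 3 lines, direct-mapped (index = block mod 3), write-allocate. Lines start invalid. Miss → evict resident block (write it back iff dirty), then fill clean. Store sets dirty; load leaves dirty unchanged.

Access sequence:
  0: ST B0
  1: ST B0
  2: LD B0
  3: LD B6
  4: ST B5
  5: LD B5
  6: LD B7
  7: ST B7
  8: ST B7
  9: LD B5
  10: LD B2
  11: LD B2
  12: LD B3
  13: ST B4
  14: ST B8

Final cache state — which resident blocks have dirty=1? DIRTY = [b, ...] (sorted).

0: W B0 -> L0 miss  d=D]
1: W B0 -> L0 hit  d=D]
2: R B0 -> L0 hit  d=D]
3: R B6 -> L0 miss wb->B0  d=-]
4: W B5 -> L2 miss  d=D]
5: R B5 -> L2 hit  d=D]
6: R B7 -> L1 miss  d=-]
7: W B7 -> L1 hit  d=D]
8: W B7 -> L1 hit  d=D]
9: R B5 -> L2 hit  d=D]
10: R B2 -> L2 miss wb->B5  d=-]
11: R B2 -> L2 hit  d=-]
12: R B3 -> L0 miss  d=-]
13: W B4 -> L1 miss wb->B7  d=D]
14: W B8 -> L2 miss  d=D]

DIRTY = [4, 8]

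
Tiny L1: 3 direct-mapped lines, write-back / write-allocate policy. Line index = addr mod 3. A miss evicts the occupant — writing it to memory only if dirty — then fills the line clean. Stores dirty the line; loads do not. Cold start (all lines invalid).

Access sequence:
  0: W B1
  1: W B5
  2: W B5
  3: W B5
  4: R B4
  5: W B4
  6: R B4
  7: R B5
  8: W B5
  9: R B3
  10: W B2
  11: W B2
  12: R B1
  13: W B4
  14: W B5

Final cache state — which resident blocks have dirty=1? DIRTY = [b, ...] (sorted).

DIRTY = [4, 5]

0: W B1 → L1 miss [D]
1: W B5 → L2 miss [D]
2: W B5 → L2 hit [D]
3: W B5 → L2 hit [D]
4: R B4 → L1 miss wb→B1 [-]
5: W B4 → L1 hit [D]
6: R B4 → L1 hit [D]
7: R B5 → L2 hit [D]
8: W B5 → L2 hit [D]
9: R B3 → L0 miss [-]
10: W B2 → L2 miss wb→B5 [D]
11: W B2 → L2 hit [D]
12: R B1 → L1 miss wb→B4 [-]
13: W B4 → L1 miss [D]
14: W B5 → L2 miss wb→B2 [D]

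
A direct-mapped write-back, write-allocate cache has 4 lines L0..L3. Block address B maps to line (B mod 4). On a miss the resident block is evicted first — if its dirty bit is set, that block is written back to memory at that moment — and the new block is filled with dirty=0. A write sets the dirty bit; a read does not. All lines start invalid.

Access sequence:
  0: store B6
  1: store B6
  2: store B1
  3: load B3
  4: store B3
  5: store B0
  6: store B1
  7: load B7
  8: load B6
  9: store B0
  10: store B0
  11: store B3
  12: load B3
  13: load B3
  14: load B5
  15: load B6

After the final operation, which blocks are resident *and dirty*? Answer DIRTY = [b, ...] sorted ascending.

0: W B6 -> L2 miss  d=D]
1: W B6 -> L2 hit  d=D]
2: W B1 -> L1 miss  d=D]
3: R B3 -> L3 miss  d=-]
4: W B3 -> L3 hit  d=D]
5: W B0 -> L0 miss  d=D]
6: W B1 -> L1 hit  d=D]
7: R B7 -> L3 miss wb->B3  d=-]
8: R B6 -> L2 hit  d=D]
9: W B0 -> L0 hit  d=D]
10: W B0 -> L0 hit  d=D]
11: W B3 -> L3 miss  d=D]
12: R B3 -> L3 hit  d=D]
13: R B3 -> L3 hit  d=D]
14: R B5 -> L1 miss wb->B1  d=-]
15: R B6 -> L2 hit  d=D]

DIRTY = [0, 3, 6]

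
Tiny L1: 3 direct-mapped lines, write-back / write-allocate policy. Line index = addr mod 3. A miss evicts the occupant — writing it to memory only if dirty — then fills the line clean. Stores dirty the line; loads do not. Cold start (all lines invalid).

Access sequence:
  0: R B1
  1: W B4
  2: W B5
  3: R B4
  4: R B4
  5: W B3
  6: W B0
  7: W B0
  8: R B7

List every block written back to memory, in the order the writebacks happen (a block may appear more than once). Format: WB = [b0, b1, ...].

0: R B1 -> L1 miss  d=-]
1: W B4 -> L1 miss  d=D]
2: W B5 -> L2 miss  d=D]
3: R B4 -> L1 hit  d=D]
4: R B4 -> L1 hit  d=D]
5: W B3 -> L0 miss  d=D]
6: W B0 -> L0 miss wb->B3  d=D]
7: W B0 -> L0 hit  d=D]
8: R B7 -> L1 miss wb->B4  d=-]

WB = [3, 4]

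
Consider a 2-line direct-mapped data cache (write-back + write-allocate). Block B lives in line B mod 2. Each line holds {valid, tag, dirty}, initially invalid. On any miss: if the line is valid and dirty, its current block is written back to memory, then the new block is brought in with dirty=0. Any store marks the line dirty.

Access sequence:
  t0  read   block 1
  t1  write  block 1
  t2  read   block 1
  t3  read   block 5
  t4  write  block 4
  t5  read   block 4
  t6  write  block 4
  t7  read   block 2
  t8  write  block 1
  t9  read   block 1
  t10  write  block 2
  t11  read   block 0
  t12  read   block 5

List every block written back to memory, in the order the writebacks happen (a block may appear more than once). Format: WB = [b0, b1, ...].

0: R B1 -> L1 miss  d=-]
1: W B1 -> L1 hit  d=D]
2: R B1 -> L1 hit  d=D]
3: R B5 -> L1 miss wb->B1  d=-]
4: W B4 -> L0 miss  d=D]
5: R B4 -> L0 hit  d=D]
6: W B4 -> L0 hit  d=D]
7: R B2 -> L0 miss wb->B4  d=-]
8: W B1 -> L1 miss  d=D]
9: R B1 -> L1 hit  d=D]
10: W B2 -> L0 hit  d=D]
11: R B0 -> L0 miss wb->B2  d=-]
12: R B5 -> L1 miss wb->B1  d=-]

WB = [1, 4, 2, 1]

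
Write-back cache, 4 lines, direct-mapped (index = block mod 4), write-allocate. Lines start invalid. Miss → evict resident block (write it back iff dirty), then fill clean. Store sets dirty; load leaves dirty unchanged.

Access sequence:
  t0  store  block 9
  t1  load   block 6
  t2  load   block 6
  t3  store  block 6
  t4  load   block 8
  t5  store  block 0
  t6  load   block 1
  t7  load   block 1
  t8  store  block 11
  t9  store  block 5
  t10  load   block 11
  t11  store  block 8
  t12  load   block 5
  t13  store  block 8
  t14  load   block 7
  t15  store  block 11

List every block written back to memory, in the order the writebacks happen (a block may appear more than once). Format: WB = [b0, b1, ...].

  0 | W B9 → L1 miss [D]
  1 | R B6 → L2 miss [-]
  2 | R B6 → L2 hit [-]
  3 | W B6 → L2 hit [D]
  4 | R B8 → L0 miss [-]
  5 | W B0 → L0 miss [D]
  6 | R B1 → L1 miss wb→B9 [-]
  7 | R B1 → L1 hit [-]
  8 | W B11 → L3 miss [D]
  9 | W B5 → L1 miss [D]
  10 | R B11 → L3 hit [D]
  11 | W B8 → L0 miss wb→B0 [D]
  12 | R B5 → L1 hit [D]
  13 | W B8 → L0 hit [D]
  14 | R B7 → L3 miss wb→B11 [-]
  15 | W B11 → L3 miss [D]

WB = [9, 0, 11]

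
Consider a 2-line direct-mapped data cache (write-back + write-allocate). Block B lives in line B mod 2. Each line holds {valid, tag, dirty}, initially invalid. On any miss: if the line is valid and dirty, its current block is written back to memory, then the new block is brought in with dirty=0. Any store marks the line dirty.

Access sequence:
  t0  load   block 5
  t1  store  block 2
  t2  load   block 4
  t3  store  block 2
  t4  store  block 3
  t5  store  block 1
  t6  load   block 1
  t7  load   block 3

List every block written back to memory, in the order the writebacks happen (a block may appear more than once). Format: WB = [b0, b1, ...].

WB = [2, 3, 1]

0: R B5 → L1 miss [-]
1: W B2 → L0 miss [D]
2: R B4 → L0 miss wb→B2 [-]
3: W B2 → L0 miss [D]
4: W B3 → L1 miss [D]
5: W B1 → L1 miss wb→B3 [D]
6: R B1 → L1 hit [D]
7: R B3 → L1 miss wb→B1 [-]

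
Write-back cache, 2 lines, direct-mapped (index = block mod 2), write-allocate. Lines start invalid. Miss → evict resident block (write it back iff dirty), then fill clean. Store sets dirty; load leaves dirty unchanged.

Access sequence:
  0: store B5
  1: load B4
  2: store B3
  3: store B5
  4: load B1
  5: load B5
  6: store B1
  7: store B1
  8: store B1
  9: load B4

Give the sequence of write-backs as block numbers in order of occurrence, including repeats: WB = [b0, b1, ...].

WB = [5, 3, 5]

  0 | W B5 → L1 miss [D]
  1 | R B4 → L0 miss [-]
  2 | W B3 → L1 miss wb→B5 [D]
  3 | W B5 → L1 miss wb→B3 [D]
  4 | R B1 → L1 miss wb→B5 [-]
  5 | R B5 → L1 miss [-]
  6 | W B1 → L1 miss [D]
  7 | W B1 → L1 hit [D]
  8 | W B1 → L1 hit [D]
  9 | R B4 → L0 hit [-]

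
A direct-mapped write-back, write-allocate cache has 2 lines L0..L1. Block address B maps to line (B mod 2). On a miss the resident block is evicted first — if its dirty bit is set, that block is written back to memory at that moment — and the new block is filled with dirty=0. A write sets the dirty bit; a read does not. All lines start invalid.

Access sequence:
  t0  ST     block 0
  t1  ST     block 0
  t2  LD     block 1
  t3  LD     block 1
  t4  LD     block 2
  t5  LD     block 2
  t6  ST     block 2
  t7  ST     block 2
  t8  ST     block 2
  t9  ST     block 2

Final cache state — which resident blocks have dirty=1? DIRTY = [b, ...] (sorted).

DIRTY = [2]

0: W B0 -> L0 miss  d=D]
1: W B0 -> L0 hit  d=D]
2: R B1 -> L1 miss  d=-]
3: R B1 -> L1 hit  d=-]
4: R B2 -> L0 miss wb->B0  d=-]
5: R B2 -> L0 hit  d=-]
6: W B2 -> L0 hit  d=D]
7: W B2 -> L0 hit  d=D]
8: W B2 -> L0 hit  d=D]
9: W B2 -> L0 hit  d=D]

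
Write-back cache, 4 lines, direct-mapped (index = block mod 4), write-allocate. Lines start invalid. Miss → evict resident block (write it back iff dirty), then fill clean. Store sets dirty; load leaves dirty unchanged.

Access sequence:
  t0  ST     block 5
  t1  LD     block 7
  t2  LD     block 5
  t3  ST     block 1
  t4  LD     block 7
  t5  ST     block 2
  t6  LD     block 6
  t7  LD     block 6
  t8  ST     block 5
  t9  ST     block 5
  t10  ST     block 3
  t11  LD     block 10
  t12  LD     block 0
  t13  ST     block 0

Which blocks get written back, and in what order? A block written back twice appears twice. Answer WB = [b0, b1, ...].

0: W B5 → L1 miss [D]
1: R B7 → L3 miss [-]
2: R B5 → L1 hit [D]
3: W B1 → L1 miss wb→B5 [D]
4: R B7 → L3 hit [-]
5: W B2 → L2 miss [D]
6: R B6 → L2 miss wb→B2 [-]
7: R B6 → L2 hit [-]
8: W B5 → L1 miss wb→B1 [D]
9: W B5 → L1 hit [D]
10: W B3 → L3 miss [D]
11: R B10 → L2 miss [-]
12: R B0 → L0 miss [-]
13: W B0 → L0 hit [D]

WB = [5, 2, 1]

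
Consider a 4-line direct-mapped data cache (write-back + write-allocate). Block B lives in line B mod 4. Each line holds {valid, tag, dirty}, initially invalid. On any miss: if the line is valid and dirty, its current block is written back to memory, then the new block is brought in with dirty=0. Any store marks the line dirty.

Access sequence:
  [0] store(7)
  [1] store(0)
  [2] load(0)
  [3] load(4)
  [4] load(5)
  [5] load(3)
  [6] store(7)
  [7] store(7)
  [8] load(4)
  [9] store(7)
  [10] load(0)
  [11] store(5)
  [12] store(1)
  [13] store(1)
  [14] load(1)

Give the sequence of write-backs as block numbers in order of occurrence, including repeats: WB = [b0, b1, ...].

WB = [0, 7, 5]

0: W B7 → L3 miss [D]
1: W B0 → L0 miss [D]
2: R B0 → L0 hit [D]
3: R B4 → L0 miss wb→B0 [-]
4: R B5 → L1 miss [-]
5: R B3 → L3 miss wb→B7 [-]
6: W B7 → L3 miss [D]
7: W B7 → L3 hit [D]
8: R B4 → L0 hit [-]
9: W B7 → L3 hit [D]
10: R B0 → L0 miss [-]
11: W B5 → L1 hit [D]
12: W B1 → L1 miss wb→B5 [D]
13: W B1 → L1 hit [D]
14: R B1 → L1 hit [D]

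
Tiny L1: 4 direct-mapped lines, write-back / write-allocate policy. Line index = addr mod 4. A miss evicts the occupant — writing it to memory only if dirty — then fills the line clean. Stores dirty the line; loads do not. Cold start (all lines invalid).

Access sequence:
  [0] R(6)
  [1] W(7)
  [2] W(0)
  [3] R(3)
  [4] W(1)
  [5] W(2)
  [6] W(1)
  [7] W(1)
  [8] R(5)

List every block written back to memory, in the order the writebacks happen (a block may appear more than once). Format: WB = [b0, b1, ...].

WB = [7, 1]

0: R B6 -> L2 miss  d=-]
1: W B7 -> L3 miss  d=D]
2: W B0 -> L0 miss  d=D]
3: R B3 -> L3 miss wb->B7  d=-]
4: W B1 -> L1 miss  d=D]
5: W B2 -> L2 miss  d=D]
6: W B1 -> L1 hit  d=D]
7: W B1 -> L1 hit  d=D]
8: R B5 -> L1 miss wb->B1  d=-]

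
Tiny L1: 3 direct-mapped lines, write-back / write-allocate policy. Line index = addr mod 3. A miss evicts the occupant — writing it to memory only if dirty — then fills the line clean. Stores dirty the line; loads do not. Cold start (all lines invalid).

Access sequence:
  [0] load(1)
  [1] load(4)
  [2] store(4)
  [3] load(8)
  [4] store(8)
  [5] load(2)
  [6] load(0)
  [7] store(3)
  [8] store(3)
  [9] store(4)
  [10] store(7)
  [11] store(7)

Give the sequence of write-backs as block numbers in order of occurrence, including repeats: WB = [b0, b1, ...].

WB = [8, 4]

0: R B1 -> L1 miss  d=-]
1: R B4 -> L1 miss  d=-]
2: W B4 -> L1 hit  d=D]
3: R B8 -> L2 miss  d=-]
4: W B8 -> L2 hit  d=D]
5: R B2 -> L2 miss wb->B8  d=-]
6: R B0 -> L0 miss  d=-]
7: W B3 -> L0 miss  d=D]
8: W B3 -> L0 hit  d=D]
9: W B4 -> L1 hit  d=D]
10: W B7 -> L1 miss wb->B4  d=D]
11: W B7 -> L1 hit  d=D]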